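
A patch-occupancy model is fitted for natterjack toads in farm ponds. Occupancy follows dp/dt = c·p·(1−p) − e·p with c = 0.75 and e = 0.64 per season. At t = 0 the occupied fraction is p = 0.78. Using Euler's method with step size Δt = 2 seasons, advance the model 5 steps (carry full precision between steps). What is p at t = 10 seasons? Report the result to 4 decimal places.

Update rule: p ← p + [c·p·(1−p) − e·p]·Δt with Δt = 2.
p: 0.78000 → 0.03900  (Δp = -0.74100)
p: 0.03900 → 0.04530  (Δp = +0.00630)
p: 0.04530 → 0.05219  (Δp = +0.00689)
p: 0.05219 → 0.05958  (Δp = +0.00740)
p: 0.05958 → 0.06737  (Δp = +0.00778)

0.0674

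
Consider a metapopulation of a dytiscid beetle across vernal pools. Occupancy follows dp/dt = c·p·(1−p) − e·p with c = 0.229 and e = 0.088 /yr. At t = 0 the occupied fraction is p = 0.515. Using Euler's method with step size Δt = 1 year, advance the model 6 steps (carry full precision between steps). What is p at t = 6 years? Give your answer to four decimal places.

Update rule: p ← p + [c·p·(1−p) − e·p]·Δt with Δt = 1.
t = 1: p = 0.51500 + (+0.01188) = 0.52688
t = 2: p = 0.52688 + (+0.01072) = 0.53760
t = 3: p = 0.53760 + (+0.00962) = 0.54722
t = 4: p = 0.54722 + (+0.00858) = 0.55580
t = 5: p = 0.55580 + (+0.00763) = 0.56343
t = 6: p = 0.56343 + (+0.00675) = 0.57017

0.5702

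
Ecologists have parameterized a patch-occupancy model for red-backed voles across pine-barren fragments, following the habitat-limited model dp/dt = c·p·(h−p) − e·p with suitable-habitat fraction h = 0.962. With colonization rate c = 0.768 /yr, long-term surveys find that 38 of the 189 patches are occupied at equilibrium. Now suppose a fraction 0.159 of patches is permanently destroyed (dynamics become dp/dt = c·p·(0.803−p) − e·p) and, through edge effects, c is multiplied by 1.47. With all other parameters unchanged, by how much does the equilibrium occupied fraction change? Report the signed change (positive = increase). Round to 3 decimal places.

0.084

Observed p* = 38/189 = 0.20106.
Balance c(h−p*) = e gives e = 0.768×(0.962 − 0.20106) = 0.58440.
New p* = 0.803 − e/c = 0.803 − 0.58440/1.12896 = 0.28536.
Δp* = 0.28536 − 0.20106 = +0.08430.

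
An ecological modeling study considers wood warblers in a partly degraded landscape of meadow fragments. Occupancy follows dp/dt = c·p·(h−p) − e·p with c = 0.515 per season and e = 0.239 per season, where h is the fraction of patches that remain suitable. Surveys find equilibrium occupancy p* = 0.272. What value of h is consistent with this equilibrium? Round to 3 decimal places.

At equilibrium c(h−p*) = e, so h = p* + e/c.
h = 0.272 + 0.239/0.515 = 0.272 + 0.4641 = 0.7361.

0.736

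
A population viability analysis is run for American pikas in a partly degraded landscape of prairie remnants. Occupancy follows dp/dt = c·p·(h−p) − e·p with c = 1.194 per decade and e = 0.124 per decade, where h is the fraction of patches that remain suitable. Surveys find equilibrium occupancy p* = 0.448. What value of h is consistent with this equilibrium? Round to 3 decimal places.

At equilibrium c(h−p*) = e, so h = p* + e/c.
h = 0.448 + 0.124/1.194 = 0.448 + 0.1039 = 0.5519.

0.552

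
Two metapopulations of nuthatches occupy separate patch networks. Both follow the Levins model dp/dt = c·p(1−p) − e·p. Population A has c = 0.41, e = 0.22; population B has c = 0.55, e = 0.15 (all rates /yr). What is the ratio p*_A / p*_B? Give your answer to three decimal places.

0.637

A: p*_A = 1 − 0.22/0.41 = 0.4634.
B: p*_B = 1 − 0.15/0.55 = 0.7273.
p*_A / p*_B = 0.4634/0.7273 = 0.6372.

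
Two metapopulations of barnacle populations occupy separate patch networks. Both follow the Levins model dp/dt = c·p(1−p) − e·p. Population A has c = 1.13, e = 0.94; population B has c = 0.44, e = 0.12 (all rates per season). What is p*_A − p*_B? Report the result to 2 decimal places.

A: p*_A = 1 − 0.94/1.13 = 0.1681.
B: p*_B = 1 − 0.12/0.44 = 0.7273.
p*_A − p*_B = 0.1681 − 0.7273 = -0.5591.

-0.56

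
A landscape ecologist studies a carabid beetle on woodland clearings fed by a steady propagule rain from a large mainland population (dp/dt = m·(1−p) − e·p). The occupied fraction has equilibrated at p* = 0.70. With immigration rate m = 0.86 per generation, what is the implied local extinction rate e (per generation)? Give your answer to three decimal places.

0.369

At equilibrium m(1−p*) = e·p*, so e = m(1−p*)/p*.
e = 0.86 × 0.3000 / 0.70 = 0.3686.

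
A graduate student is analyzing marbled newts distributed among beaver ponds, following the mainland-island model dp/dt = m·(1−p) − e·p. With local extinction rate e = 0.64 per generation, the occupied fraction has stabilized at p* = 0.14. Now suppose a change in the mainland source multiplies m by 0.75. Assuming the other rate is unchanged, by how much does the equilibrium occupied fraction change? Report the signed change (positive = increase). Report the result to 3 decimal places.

Balance m(1−p*) = e·p* gives m = e·p*/(1−p*) = 0.64×0.14000/0.86000 = 0.10419.
New p* = m/(m+e) = 0.07814/(0.07814+0.64000) = 0.10881.
Δp* = 0.10881 − 0.14000 = -0.03119.

-0.031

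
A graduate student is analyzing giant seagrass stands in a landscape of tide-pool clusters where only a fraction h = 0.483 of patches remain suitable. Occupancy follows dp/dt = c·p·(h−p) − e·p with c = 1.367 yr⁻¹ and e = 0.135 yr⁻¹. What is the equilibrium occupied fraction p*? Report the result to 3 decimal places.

0.384

Setting dp/dt = 0 and dividing by p* gives c·(h−p*) = e.
So p* = h − e/c = 0.483 − 0.135/1.367 = 0.483 − 0.0988 = 0.3842.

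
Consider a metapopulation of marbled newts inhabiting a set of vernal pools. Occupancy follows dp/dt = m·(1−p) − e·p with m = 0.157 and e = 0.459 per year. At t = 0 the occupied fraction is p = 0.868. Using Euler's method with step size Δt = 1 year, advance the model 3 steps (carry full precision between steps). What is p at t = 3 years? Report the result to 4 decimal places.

Update rule: p ← p + [m·(1−p) − e·p]·Δt with Δt = 1.
step 1: Δp = -0.37769, p = 0.49031
step 2: Δp = -0.14503, p = 0.34528
step 3: Δp = -0.05569, p = 0.28959

0.2896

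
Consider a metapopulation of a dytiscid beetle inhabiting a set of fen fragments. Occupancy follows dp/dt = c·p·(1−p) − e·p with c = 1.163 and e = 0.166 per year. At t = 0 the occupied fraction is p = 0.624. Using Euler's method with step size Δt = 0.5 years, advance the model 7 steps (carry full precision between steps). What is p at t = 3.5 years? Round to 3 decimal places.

Update rule: p ← p + [c·p·(1−p) − e·p]·Δt with Δt = 0.5.
  1  |  dp/dt·Δt = +0.084642  |  p_1 = 0.708642
  2  |  dp/dt·Δt = +0.061244  |  p_2 = 0.769886
  3  |  dp/dt·Δt = +0.039119  |  p_3 = 0.809005
  4  |  dp/dt·Δt = +0.022704  |  p_4 = 0.831709
  5  |  dp/dt·Δt = +0.012360  |  p_5 = 0.844069
  6  |  dp/dt·Δt = +0.006477  |  p_6 = 0.850546
  7  |  dp/dt·Δt = +0.003323  |  p_7 = 0.853870

0.854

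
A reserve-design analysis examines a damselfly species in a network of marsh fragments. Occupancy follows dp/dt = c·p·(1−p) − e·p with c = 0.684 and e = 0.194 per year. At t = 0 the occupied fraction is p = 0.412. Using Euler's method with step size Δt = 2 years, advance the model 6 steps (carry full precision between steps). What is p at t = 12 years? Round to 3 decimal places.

0.716

Update rule: p ← p + [c·p·(1−p) − e·p]·Δt with Δt = 2.
step 1: Δp = +0.17155, p = 0.58355
step 2: Δp = +0.10603, p = 0.68958
step 3: Δp = +0.02527, p = 0.71486
step 4: Δp = +0.00148, p = 0.71634
step 5: Δp = +0.00003, p = 0.71637
step 6: Δp = +0.00000, p = 0.71637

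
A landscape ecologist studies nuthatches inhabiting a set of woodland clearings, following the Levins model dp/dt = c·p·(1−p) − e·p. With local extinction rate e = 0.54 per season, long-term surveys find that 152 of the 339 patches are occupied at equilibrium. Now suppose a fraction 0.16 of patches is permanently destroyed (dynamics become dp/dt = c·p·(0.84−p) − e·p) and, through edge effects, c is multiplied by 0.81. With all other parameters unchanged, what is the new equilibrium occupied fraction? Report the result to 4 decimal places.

Observed p* = 152/339 = 0.44838.
Balance c(1−p*) = e gives c = e/(1 − 0.44838) = 0.54/0.55162 = 0.97893.
New p* = 0.84 − e/c = 0.84 − 0.54000/0.79293 = 0.15898.

0.1590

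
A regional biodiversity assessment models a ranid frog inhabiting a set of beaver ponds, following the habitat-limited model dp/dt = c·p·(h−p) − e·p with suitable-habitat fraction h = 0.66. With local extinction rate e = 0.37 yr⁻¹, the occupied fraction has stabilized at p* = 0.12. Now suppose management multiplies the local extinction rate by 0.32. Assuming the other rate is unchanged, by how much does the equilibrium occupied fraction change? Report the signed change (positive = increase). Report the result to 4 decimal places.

0.3672

Balance c(h−p*) = e gives c = e/(0.66 − 0.12000) = 0.37/0.54000 = 0.68519.
New p* = 0.66 − e/c = 0.66 − 0.11840/0.68519 = 0.48720.
Δp* = 0.48720 − 0.12000 = +0.36720.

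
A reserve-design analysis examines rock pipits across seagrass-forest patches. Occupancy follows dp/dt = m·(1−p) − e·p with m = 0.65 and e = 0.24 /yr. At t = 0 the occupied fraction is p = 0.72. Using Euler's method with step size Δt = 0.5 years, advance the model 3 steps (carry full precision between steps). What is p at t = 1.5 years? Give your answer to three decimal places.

Update rule: p ← p + [m·(1−p) − e·p]·Δt with Δt = 0.5.
p: 0.72000 → 0.72460  (Δp = +0.00460)
p: 0.72460 → 0.72715  (Δp = +0.00255)
p: 0.72715 → 0.72857  (Δp = +0.00142)

0.729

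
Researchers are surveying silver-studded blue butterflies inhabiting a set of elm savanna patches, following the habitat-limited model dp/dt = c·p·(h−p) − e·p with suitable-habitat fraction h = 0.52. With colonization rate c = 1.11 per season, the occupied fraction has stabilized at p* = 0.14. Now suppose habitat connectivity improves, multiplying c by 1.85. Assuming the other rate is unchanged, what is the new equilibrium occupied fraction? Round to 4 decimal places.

Balance c(h−p*) = e gives e = 1.11×(0.52 − 0.14000) = 0.42180.
New p* = 0.52 − e/c = 0.52 − 0.42180/2.05350 = 0.31459.

0.3146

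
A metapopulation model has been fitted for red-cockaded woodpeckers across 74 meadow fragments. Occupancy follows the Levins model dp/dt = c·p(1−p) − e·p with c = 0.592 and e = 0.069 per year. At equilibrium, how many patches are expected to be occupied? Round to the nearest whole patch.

p* = 1 − e/c = 1 − 0.069/0.592 = 0.8834.
Expected occupied patches = N × p* = 74 × 0.8834 = 65.38 ≈ 65.

65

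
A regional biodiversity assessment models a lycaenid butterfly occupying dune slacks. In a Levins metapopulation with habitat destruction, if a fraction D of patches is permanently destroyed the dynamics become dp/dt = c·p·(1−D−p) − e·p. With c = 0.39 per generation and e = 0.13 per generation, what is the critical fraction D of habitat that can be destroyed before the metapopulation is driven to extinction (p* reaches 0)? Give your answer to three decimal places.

The nontrivial equilibrium is p* = (1−D) − e/c; extinction occurs when this hits zero.
So D_crit = 1 − e/c = 1 − 0.13/0.39 = 1 − 0.3333 = 0.6667.
Note this equals the original equilibrium occupancy — the Levins extinction-debt result.

0.667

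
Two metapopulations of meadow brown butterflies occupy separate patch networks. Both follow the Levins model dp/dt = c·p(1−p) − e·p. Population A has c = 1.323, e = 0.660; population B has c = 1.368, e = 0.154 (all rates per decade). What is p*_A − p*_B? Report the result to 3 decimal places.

A: p*_A = 1 − 0.660/1.323 = 0.5011.
B: p*_B = 1 − 0.154/1.368 = 0.8874.
p*_A − p*_B = 0.5011 − 0.8874 = -0.3863.

-0.386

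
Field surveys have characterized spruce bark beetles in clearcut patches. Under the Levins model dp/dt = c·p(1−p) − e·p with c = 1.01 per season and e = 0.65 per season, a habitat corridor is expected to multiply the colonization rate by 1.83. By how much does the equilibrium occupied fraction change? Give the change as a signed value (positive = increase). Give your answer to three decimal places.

0.292

Before: p* = 1 − 0.65/1.01 = 0.3564.
After the change, c = 1.8483, e = 0.65, so p* = 1 − 0.65/1.8483 = 0.6483.
Δp* = 0.6483 − 0.3564 = +0.2919.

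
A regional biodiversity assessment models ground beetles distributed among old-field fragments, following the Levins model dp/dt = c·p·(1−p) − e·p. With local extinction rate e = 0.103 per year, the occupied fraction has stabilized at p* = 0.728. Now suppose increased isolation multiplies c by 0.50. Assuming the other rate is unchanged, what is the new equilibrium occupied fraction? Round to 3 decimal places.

Balance c(1−p*) = e gives c = e/(1 − 0.72800) = 0.103/0.27200 = 0.37868.
New p* = 1 − e/c = 1 − 0.10300/0.18934 = 0.45601.

0.456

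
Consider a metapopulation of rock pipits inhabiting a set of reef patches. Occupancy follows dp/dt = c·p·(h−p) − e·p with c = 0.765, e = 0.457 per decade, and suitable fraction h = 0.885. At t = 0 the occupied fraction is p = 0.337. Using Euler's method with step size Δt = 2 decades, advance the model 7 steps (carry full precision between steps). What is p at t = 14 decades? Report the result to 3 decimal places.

0.288

Update rule: p ← p + [c·p·(h−p) − e·p]·Δt with Δt = 2.
  1  |  dp/dt·Δt = -0.025464  |  p_1 = 0.311536
  2  |  dp/dt·Δt = -0.011402  |  p_2 = 0.300134
  3  |  dp/dt·Δt = -0.005749  |  p_3 = 0.294385
  4  |  dp/dt·Δt = -0.003049  |  p_4 = 0.291335
  5  |  dp/dt·Δt = -0.001659  |  p_5 = 0.289677
  6  |  dp/dt·Δt = -0.000914  |  p_6 = 0.288763
  7  |  dp/dt·Δt = -0.000507  |  p_7 = 0.288255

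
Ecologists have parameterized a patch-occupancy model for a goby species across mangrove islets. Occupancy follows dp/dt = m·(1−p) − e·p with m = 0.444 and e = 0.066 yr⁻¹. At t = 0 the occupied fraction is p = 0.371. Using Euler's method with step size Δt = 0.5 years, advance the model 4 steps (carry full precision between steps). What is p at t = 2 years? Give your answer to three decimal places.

0.717

Update rule: p ← p + [m·(1−p) − e·p]·Δt with Δt = 0.5.
step 1: Δp = +0.12740, p = 0.49840
step 2: Δp = +0.09491, p = 0.59330
step 3: Δp = +0.07071, p = 0.66401
step 4: Δp = +0.05268, p = 0.71669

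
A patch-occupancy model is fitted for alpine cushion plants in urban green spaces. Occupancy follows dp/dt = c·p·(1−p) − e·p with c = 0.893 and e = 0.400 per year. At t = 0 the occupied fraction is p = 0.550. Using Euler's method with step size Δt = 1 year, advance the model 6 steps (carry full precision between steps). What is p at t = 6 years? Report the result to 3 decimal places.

0.552

Update rule: p ← p + [c·p·(1−p) − e·p]·Δt with Δt = 1.
  1  |  dp/dt·Δt = +0.001017  |  p_1 = 0.551018
  2  |  dp/dt·Δt = +0.000519  |  p_2 = 0.551536
  3  |  dp/dt·Δt = +0.000264  |  p_3 = 0.551800
  4  |  dp/dt·Δt = +0.000134  |  p_4 = 0.551934
  5  |  dp/dt·Δt = +0.000068  |  p_5 = 0.552002
  6  |  dp/dt·Δt = +0.000034  |  p_6 = 0.552036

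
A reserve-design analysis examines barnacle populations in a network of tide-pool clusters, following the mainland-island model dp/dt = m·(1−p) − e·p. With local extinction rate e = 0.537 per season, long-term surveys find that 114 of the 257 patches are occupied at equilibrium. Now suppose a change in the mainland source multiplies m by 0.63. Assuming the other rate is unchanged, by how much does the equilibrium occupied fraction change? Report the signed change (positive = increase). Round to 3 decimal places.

Observed p* = 114/257 = 0.44358.
Balance m(1−p*) = e·p* gives m = e·p*/(1−p*) = 0.537×0.44358/0.55642 = 0.42810.
New p* = m/(m+e) = 0.26970/(0.26970+0.53700) = 0.33433.
Δp* = 0.33433 − 0.44358 = -0.10925.

-0.109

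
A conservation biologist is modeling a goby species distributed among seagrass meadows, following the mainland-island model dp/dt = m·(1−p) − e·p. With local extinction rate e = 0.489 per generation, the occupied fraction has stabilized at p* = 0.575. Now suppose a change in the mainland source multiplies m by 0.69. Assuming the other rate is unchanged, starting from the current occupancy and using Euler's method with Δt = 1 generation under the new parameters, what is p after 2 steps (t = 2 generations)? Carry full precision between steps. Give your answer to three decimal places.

Balance m(1−p*) = e·p* gives m = e·p*/(1−p*) = 0.489×0.57500/0.42500 = 0.66159.
Starting from p₀ = 0.57500; update p ← p + (dp/dt)·Δt with the new parameters.
step 1: Δp = -0.08716, p = 0.48784
step 2: Δp = -0.00475, p = 0.48308

0.483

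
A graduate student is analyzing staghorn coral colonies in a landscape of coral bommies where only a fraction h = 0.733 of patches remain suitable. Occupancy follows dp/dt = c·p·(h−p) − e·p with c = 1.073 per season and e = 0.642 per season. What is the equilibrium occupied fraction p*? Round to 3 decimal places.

0.135

Setting dp/dt = 0 and dividing by p* gives c·(h−p*) = e.
So p* = h − e/c = 0.733 − 0.642/1.073 = 0.733 − 0.5983 = 0.1347.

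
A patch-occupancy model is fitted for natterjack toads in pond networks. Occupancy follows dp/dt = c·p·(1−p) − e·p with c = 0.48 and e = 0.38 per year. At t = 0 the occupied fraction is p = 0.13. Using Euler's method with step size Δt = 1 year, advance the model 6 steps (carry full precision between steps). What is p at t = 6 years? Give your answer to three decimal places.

0.157

Update rule: p ← p + [c·p·(1−p) − e·p]·Δt with Δt = 1.
t = 1: p = 0.13000 + (+0.00489) = 0.13489
t = 2: p = 0.13489 + (+0.00476) = 0.13964
t = 3: p = 0.13964 + (+0.00460) = 0.14425
t = 4: p = 0.14425 + (+0.00444) = 0.14868
t = 5: p = 0.14868 + (+0.00426) = 0.15294
t = 6: p = 0.15294 + (+0.00407) = 0.15701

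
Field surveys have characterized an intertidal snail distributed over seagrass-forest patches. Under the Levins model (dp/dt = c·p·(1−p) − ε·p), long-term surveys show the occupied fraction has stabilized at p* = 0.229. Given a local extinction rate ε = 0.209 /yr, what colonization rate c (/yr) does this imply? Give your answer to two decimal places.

At equilibrium c(1−p*) = ε, so c = ε/(1−p*).
c = 0.209/(1 − 0.229) = 0.209/0.7710 = 0.2711.

0.27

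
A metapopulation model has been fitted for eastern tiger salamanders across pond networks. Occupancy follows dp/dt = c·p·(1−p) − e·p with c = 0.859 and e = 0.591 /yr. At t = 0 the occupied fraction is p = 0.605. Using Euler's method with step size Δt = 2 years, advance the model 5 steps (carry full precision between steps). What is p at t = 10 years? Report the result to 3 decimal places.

Update rule: p ← p + [c·p·(1−p) − e·p]·Δt with Δt = 2.
p: 0.60500 → 0.30045  (Δp = -0.30455)
p: 0.30045 → 0.30641  (Δp = +0.00596)
p: 0.30641 → 0.30935  (Δp = +0.00294)
p: 0.30935 → 0.31075  (Δp = +0.00141)
p: 0.31075 → 0.31141  (Δp = +0.00066)

0.311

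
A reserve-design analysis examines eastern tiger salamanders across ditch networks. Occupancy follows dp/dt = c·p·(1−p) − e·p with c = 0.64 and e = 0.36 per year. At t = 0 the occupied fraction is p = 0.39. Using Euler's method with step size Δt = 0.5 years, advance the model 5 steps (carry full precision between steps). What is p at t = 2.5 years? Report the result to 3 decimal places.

0.414

Update rule: p ← p + [c·p·(1−p) − e·p]·Δt with Δt = 0.5.
t = 0.5: p = 0.39000 + (+0.00593) = 0.39593
t = 1: p = 0.39593 + (+0.00527) = 0.40120
t = 1.5: p = 0.40120 + (+0.00466) = 0.40586
t = 2: p = 0.40586 + (+0.00411) = 0.40997
t = 2.5: p = 0.40997 + (+0.00361) = 0.41358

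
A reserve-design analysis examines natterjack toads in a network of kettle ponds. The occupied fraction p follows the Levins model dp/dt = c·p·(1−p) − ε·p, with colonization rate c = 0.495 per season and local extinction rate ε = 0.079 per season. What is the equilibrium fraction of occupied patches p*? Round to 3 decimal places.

0.840

Setting dp/dt = 0 and dividing through by p* gives c·(1−p*) = ε.
So p* = 1 − ε/c = 1 − 0.079/0.495 = 1 − 0.1596 = 0.8404.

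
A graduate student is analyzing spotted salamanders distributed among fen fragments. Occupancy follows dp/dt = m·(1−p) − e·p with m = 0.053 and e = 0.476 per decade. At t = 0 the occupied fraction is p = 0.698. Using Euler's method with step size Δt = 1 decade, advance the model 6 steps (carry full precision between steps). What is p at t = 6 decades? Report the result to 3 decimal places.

0.107

Update rule: p ← p + [m·(1−p) − e·p]·Δt with Δt = 1.
step 1: Δp = -0.31624, p = 0.38176
step 2: Δp = -0.14895, p = 0.23281
step 3: Δp = -0.07016, p = 0.16265
step 4: Δp = -0.03304, p = 0.12961
step 5: Δp = -0.01556, p = 0.11405
step 6: Δp = -0.00733, p = 0.10672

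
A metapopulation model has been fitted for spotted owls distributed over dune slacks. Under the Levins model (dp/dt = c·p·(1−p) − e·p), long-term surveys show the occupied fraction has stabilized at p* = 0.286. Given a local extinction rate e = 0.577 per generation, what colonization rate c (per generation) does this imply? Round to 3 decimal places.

At equilibrium c(1−p*) = e, so c = e/(1−p*).
c = 0.577/(1 − 0.286) = 0.577/0.7140 = 0.8081.

0.808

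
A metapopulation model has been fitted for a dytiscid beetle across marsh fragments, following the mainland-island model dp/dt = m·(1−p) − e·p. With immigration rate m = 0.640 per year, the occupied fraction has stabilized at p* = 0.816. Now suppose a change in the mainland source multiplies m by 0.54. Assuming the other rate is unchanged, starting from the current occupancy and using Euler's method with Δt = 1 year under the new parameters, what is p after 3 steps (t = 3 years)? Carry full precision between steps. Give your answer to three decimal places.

Balance m(1−p*) = e·p* gives e = m(1−p*)/p* = 0.640×0.18400/0.81600 = 0.14431.
Starting from p₀ = 0.81600; update p ← p + (dp/dt)·Δt with the new parameters.
  1  |  dp/dt·Δt = -0.054170  |  p_1 = 0.761830
  2  |  dp/dt·Δt = -0.027631  |  p_2 = 0.734199
  3  |  dp/dt·Δt = -0.014094  |  p_3 = 0.720105

0.720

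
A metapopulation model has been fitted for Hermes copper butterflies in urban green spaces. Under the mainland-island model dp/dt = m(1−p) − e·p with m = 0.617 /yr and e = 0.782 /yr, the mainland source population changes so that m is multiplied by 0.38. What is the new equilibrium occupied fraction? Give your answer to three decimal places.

0.231

Before: p* = 0.617/(0.617+0.782) = 0.4410.
After: m = 0.23446, e = 0.782; p* = 0.23446/1.0165 = 0.2307.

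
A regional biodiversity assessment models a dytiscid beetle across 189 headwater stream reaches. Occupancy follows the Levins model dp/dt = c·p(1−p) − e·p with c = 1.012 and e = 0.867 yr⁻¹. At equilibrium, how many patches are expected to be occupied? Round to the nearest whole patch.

27

p* = 1 − e/c = 1 − 0.867/1.012 = 0.1433.
Expected occupied patches = N × p* = 189 × 0.1433 = 27.08 ≈ 27.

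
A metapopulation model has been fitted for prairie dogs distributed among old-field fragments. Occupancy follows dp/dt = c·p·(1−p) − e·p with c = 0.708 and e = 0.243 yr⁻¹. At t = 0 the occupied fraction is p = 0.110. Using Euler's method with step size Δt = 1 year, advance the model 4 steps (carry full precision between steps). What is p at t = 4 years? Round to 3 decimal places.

0.347

Update rule: p ← p + [c·p·(1−p) − e·p]·Δt with Δt = 1.
  1  |  dp/dt·Δt = +0.042583  |  p_1 = 0.152583
  2  |  dp/dt·Δt = +0.054468  |  p_2 = 0.207051
  3  |  dp/dt·Δt = +0.065927  |  p_3 = 0.272978
  4  |  dp/dt·Δt = +0.074177  |  p_4 = 0.347154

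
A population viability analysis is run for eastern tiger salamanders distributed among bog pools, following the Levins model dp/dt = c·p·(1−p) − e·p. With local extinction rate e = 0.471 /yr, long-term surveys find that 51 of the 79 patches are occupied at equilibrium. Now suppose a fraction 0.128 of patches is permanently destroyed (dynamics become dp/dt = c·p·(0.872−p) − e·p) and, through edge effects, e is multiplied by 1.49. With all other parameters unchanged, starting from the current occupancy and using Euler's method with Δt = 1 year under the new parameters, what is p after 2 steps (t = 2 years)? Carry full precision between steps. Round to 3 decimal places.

0.365

Observed p* = 51/79 = 0.64557.
Balance c(1−p*) = e gives c = e/(1 − 0.64557) = 0.471/0.35443 = 1.32889.
Starting from p₀ = 0.64557; update p ← p + (dp/dt)·Δt with the new parameters.
step 1: Δp = -0.25880, p = 0.38677
step 2: Δp = -0.02203, p = 0.36473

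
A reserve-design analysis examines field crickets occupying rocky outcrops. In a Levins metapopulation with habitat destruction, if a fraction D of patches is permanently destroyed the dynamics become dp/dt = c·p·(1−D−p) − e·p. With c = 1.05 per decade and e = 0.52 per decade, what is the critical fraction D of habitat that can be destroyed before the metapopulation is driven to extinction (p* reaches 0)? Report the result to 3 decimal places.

0.505

The nontrivial equilibrium is p* = (1−D) − e/c; extinction occurs when this hits zero.
So D_crit = 1 − e/c = 1 − 0.52/1.05 = 1 − 0.4952 = 0.5048.
Note this equals the original equilibrium occupancy — the Levins extinction-debt result.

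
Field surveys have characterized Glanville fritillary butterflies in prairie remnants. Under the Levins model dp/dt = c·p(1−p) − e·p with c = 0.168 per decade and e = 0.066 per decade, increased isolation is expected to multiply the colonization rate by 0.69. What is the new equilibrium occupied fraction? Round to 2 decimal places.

0.43

Before: p* = 1 − 0.066/0.168 = 0.6071.
After the change, c = 0.11592, e = 0.066, so p* = 1 − 0.066/0.11592 = 0.4306.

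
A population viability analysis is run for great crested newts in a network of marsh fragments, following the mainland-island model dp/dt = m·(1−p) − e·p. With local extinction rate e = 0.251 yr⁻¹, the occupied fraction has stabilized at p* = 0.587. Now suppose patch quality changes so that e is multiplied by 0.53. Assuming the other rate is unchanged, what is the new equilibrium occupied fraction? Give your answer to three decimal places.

0.728

Balance m(1−p*) = e·p* gives m = e·p*/(1−p*) = 0.251×0.58700/0.41300 = 0.35675.
New p* = m/(m+e) = 0.35675/(0.35675+0.13303) = 0.72839.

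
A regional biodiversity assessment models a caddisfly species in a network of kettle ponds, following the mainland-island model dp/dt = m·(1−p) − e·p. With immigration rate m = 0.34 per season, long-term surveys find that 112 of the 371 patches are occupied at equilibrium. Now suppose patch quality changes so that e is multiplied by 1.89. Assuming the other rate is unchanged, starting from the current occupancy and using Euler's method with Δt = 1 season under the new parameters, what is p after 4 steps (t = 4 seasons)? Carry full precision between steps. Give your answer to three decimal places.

0.240

Observed p* = 112/371 = 0.30189.
Balance m(1−p*) = e·p* gives e = m(1−p*)/p* = 0.34×0.69811/0.30189 = 0.78625.
Starting from p₀ = 0.30189; update p ← p + (dp/dt)·Δt with the new parameters.
  1  |  dp/dt·Δt = -0.211249  |  p_1 = 0.090638
  2  |  dp/dt·Δt = +0.174494  |  p_2 = 0.265132
  3  |  dp/dt·Δt = -0.144135  |  p_3 = 0.120998
  4  |  dp/dt·Δt = +0.119057  |  p_4 = 0.240054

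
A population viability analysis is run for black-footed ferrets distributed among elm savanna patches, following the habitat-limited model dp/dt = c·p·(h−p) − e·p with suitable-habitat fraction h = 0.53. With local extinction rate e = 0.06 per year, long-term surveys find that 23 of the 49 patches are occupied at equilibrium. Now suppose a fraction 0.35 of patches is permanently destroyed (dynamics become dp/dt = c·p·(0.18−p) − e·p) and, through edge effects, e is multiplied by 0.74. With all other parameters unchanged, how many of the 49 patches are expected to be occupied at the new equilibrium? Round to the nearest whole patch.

7

Observed p* = 23/49 = 0.46939.
Balance c(h−p*) = e gives c = e/(0.53 − 0.46939) = 0.06/0.06061 = 0.98994.
New p* = 0.18 − e/c = 0.18 − 0.04440/0.98994 = 0.13515.
Expected occupied = 49 × 0.13515 = 6.62 ≈ 7.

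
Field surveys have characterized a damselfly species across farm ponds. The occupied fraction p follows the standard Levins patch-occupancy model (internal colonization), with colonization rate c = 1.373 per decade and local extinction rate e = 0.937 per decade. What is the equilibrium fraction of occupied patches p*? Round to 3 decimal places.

0.318

Setting dp/dt = 0 and dividing through by p* gives c·(1−p*) = e.
So p* = 1 − e/c = 1 − 0.937/1.373 = 1 − 0.6824 = 0.3176.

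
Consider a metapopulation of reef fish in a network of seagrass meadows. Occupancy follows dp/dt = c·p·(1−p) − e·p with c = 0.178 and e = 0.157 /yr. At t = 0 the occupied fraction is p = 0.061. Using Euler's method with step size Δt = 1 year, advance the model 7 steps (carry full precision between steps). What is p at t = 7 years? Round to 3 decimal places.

Update rule: p ← p + [c·p·(1−p) − e·p]·Δt with Δt = 1.
step 1: Δp = +0.00062, p = 0.06162
step 2: Δp = +0.00062, p = 0.06224
step 3: Δp = +0.00062, p = 0.06285
step 4: Δp = +0.00062, p = 0.06347
step 5: Δp = +0.00062, p = 0.06409
step 6: Δp = +0.00061, p = 0.06470
step 7: Δp = +0.00061, p = 0.06532

0.065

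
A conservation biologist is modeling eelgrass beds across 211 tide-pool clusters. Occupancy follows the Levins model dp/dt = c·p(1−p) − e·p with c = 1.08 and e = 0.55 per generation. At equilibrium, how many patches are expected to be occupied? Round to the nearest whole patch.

104

p* = 1 − e/c = 1 − 0.55/1.08 = 0.4907.
Expected occupied patches = N × p* = 211 × 0.4907 = 103.55 ≈ 104.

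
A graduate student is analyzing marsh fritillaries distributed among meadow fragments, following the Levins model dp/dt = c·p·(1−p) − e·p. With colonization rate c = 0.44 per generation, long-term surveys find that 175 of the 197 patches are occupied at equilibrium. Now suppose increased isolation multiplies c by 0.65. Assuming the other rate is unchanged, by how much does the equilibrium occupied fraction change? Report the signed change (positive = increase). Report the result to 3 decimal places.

-0.060

Observed p* = 175/197 = 0.88832.
Balance c(1−p*) = e gives e = 0.44×(1 − 0.88832) = 0.04914.
New p* = 1 − e/c = 1 − 0.04914/0.28600 = 0.82818.
Δp* = 0.82818 − 0.88832 = -0.06014.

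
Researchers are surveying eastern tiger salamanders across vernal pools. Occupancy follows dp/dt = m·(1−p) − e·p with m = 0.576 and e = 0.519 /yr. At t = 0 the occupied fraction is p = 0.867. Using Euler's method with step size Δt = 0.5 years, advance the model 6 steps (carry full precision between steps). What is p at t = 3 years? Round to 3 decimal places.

0.529

Update rule: p ← p + [m·(1−p) − e·p]·Δt with Δt = 0.5.
t = 0.5: p = 0.86700 + (-0.18668) = 0.68032
t = 1: p = 0.68032 + (-0.08447) = 0.59584
t = 1.5: p = 0.59584 + (-0.03822) = 0.55762
t = 2: p = 0.55762 + (-0.01730) = 0.54032
t = 2.5: p = 0.54032 + (-0.00783) = 0.53250
t = 3: p = 0.53250 + (-0.00354) = 0.52895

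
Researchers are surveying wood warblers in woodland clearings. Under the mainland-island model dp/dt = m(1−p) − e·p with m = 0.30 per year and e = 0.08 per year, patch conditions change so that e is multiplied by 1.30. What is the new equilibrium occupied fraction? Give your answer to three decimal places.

Before: p* = 0.30/(0.30+0.08) = 0.7895.
After: m = 0.3, e = 0.104; p* = 0.3/0.4040 = 0.7426.

0.743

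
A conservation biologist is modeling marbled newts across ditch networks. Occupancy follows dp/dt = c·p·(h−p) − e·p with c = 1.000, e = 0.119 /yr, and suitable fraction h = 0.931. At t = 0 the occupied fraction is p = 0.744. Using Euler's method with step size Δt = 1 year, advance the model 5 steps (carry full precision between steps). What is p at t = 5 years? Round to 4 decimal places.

Update rule: p ← p + [c·p·(h−p) − e·p]·Δt with Δt = 1.
  1  |  dp/dt·Δt = +0.050592  |  p_1 = 0.794592
  2  |  dp/dt·Δt = +0.013832  |  p_2 = 0.808424
  3  |  dp/dt·Δt = +0.002891  |  p_3 = 0.811315
  4  |  dp/dt·Δt = +0.000556  |  p_4 = 0.811871
  5  |  dp/dt·Δt = +0.000105  |  p_5 = 0.811976

0.8120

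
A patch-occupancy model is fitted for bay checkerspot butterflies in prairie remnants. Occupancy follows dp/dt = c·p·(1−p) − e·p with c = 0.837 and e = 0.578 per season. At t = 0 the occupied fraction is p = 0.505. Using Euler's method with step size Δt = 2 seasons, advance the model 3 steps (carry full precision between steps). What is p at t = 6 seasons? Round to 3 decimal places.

Update rule: p ← p + [c·p·(1−p) − e·p]·Δt with Δt = 2.
t = 2: p = 0.50500 + (-0.16532) = 0.33968
t = 4: p = 0.33968 + (-0.01719) = 0.32248
t = 6: p = 0.32248 + (-0.00704) = 0.31544

0.315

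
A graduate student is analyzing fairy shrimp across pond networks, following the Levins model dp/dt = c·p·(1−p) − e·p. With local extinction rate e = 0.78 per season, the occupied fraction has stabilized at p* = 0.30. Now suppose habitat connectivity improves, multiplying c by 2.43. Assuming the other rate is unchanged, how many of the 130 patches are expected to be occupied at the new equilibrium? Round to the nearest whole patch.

93

Balance c(1−p*) = e gives c = e/(1 − 0.30000) = 0.78/0.70000 = 1.11429.
New p* = 1 − e/c = 1 − 0.78000/2.70772 = 0.71193.
Expected occupied = 130 × 0.71193 = 92.55 ≈ 93.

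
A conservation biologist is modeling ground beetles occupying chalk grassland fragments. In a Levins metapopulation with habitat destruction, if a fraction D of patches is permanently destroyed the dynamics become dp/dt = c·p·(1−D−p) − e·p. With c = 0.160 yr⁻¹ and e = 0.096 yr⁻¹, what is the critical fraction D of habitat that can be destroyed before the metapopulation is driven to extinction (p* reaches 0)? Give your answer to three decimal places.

0.400

The nontrivial equilibrium is p* = (1−D) − e/c; extinction occurs when this hits zero.
So D_crit = 1 − e/c = 1 − 0.096/0.160 = 1 − 0.6000 = 0.4000.
This equals the undisturbed p*, a classic result of Lande's extension.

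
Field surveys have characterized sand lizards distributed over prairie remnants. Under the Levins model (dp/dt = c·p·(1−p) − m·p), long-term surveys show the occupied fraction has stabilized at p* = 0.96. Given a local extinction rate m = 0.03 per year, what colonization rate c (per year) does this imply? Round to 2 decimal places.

0.75

At equilibrium c(1−p*) = m, so c = m/(1−p*).
c = 0.03/(1 − 0.96) = 0.03/0.0400 = 0.7500.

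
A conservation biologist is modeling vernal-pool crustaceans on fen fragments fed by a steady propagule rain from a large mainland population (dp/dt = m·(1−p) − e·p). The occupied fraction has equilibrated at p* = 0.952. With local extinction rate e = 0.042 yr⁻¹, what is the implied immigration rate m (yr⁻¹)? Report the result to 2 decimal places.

At equilibrium m(1−p*) = e·p*, so m = e·p*/(1−p*).
m = 0.042 × 0.952 / 0.0480 = 0.0400/0.0480 = 0.8330.

0.83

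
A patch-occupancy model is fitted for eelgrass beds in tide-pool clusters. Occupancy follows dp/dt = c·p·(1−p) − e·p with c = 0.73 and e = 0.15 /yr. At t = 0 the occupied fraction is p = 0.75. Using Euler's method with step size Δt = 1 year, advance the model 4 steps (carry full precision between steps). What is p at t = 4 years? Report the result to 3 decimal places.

0.793

Update rule: p ← p + [c·p·(1−p) − e·p]·Δt with Δt = 1.
t = 1: p = 0.75000 + (+0.02438) = 0.77438
t = 2: p = 0.77438 + (+0.01139) = 0.78576
t = 3: p = 0.78576 + (+0.00502) = 0.79079
t = 4: p = 0.79079 + (+0.00216) = 0.79294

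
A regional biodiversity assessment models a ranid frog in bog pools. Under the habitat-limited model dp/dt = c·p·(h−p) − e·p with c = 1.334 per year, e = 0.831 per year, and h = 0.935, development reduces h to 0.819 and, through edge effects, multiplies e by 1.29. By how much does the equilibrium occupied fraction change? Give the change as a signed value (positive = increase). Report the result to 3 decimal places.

Before: p* = h − e/c = 0.935 − 0.831/1.334 = 0.935 − 0.6229 = 0.3121.
After: c = 1.334, e = 1.07199, h = 0.819; p* = 0.819 − 1.07199/1.334 = 0.0154.
Δp* = 0.0154 − 0.3121 = -0.2967.

-0.297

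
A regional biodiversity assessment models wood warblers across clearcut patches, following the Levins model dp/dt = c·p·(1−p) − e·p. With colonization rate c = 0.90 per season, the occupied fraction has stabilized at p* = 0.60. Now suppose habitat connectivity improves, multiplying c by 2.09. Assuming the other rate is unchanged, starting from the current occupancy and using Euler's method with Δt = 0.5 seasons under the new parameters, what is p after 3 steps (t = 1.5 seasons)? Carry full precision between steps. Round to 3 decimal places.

0.801

Balance c(1−p*) = e gives e = 0.90×(1 − 0.60000) = 0.36000.
Starting from p₀ = 0.60000; update p ← p + (dp/dt)·Δt with the new parameters.
t = 0.5: p = 0.60000 + (+0.11772) = 0.71772
t = 1: p = 0.71772 + (+0.06135) = 0.77907
t = 1.5: p = 0.77907 + (+0.02164) = 0.80072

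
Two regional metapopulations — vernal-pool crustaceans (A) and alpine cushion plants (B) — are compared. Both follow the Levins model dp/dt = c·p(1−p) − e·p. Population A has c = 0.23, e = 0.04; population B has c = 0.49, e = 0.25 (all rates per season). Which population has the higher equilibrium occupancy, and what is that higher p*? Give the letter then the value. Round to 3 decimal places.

A: p*_A = 1 − 0.04/0.23 = 0.8261.
B: p*_B = 1 − 0.25/0.49 = 0.4898.
A is higher at 0.8261.

A, 0.826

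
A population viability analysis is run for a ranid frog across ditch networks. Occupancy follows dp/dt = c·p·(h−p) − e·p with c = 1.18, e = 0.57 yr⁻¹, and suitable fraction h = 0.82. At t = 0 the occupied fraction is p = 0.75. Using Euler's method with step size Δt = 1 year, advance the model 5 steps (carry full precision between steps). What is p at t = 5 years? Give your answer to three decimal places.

Update rule: p ← p + [c·p·(h−p) − e·p]·Δt with Δt = 1.
  1  |  dp/dt·Δt = -0.365550  |  p_1 = 0.384450
  2  |  dp/dt·Δt = -0.021549  |  p_2 = 0.362901
  3  |  dp/dt·Δt = -0.011113  |  p_3 = 0.351788
  4  |  dp/dt·Δt = -0.006160  |  p_4 = 0.345628
  5  |  dp/dt·Δt = -0.003540  |  p_5 = 0.342089

0.342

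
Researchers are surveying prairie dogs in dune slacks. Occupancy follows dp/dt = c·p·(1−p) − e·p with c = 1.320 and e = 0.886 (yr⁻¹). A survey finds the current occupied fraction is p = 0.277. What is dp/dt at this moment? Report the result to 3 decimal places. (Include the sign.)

Colonization term: c·p·(1−p) = 1.320×0.277×0.7230 = 0.26436.
Extinction term: e·p = 0.24542.
dp/dt = 0.26436 − 0.24542 = 0.01894.

0.019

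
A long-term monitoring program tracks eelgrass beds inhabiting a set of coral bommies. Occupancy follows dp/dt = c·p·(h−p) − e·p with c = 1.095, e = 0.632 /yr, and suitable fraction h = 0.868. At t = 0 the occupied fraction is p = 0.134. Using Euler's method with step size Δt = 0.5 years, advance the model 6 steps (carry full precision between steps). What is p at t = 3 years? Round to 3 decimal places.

0.201

Update rule: p ← p + [c·p·(h−p) − e·p]·Δt with Δt = 0.5.
t = 0.5: p = 0.13400 + (+0.01151) = 0.14551
t = 1: p = 0.14551 + (+0.01158) = 0.15708
t = 1.5: p = 0.15708 + (+0.01150) = 0.16859
t = 2: p = 0.16859 + (+0.01128) = 0.17987
t = 2.5: p = 0.17987 + (+0.01093) = 0.19080
t = 3: p = 0.19080 + (+0.01045) = 0.20125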